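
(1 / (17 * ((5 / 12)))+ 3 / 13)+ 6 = 7041 / 1105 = 6.37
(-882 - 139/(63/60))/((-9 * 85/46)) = 979892/16065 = 61.00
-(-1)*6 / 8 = 3 / 4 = 0.75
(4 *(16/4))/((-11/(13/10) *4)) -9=-521/55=-9.47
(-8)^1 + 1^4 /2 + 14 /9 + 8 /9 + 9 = 71 /18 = 3.94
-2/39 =-0.05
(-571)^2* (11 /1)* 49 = 175736099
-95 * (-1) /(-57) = -5 /3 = -1.67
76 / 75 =1.01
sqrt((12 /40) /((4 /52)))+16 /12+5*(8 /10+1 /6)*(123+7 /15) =sqrt(390) /10+26914 /45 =600.06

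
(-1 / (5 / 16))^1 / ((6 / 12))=-32 / 5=-6.40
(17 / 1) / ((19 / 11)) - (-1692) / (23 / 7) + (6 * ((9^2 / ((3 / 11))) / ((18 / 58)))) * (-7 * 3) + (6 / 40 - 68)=-120125.05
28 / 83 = 0.34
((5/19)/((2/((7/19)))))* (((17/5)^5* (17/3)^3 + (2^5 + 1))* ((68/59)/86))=830446476104/15455086875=53.73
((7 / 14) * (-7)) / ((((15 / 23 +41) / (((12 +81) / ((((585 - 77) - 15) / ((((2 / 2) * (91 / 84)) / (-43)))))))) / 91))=5904353 / 162469136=0.04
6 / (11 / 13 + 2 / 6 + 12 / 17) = 1989 / 625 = 3.18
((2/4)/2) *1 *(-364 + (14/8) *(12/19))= -6895/76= -90.72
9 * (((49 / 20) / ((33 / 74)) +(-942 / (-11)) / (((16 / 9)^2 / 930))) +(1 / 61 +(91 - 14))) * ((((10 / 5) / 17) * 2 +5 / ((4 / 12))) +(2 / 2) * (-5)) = 4250501557641 / 1825120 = 2328888.82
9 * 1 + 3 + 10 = 22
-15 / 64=-0.23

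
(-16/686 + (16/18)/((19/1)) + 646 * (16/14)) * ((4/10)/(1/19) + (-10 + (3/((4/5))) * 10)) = 844428936/32585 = 25914.65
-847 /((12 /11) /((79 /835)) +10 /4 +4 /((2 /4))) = -1472086 /38289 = -38.45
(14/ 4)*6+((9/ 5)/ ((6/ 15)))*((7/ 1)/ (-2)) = 21/ 4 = 5.25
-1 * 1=-1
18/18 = 1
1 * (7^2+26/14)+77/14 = 789/14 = 56.36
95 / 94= 1.01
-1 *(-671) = 671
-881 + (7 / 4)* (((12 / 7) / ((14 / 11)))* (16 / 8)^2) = -6101 / 7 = -871.57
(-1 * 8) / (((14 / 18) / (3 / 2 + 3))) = -324 / 7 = -46.29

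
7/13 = 0.54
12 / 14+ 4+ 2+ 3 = 69 / 7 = 9.86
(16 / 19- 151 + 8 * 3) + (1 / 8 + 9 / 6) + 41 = -12697 / 152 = -83.53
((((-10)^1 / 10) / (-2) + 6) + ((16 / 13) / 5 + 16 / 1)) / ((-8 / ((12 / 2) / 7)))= -8871 / 3640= -2.44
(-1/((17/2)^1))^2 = 4/289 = 0.01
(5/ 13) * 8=3.08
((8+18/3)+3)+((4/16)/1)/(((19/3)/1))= 1295/76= 17.04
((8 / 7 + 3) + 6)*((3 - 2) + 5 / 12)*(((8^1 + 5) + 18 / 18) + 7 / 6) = 15691 / 72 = 217.93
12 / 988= 3 / 247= 0.01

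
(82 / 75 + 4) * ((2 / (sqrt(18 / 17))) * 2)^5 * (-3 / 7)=-14130944 * sqrt(34) / 42525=-1937.61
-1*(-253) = 253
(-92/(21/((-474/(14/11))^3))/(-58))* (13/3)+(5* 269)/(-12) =-14127518771957/835548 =-16908087.59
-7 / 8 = -0.88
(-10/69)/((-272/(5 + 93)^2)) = 12005/2346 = 5.12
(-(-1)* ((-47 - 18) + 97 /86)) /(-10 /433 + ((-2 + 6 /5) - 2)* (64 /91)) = 32.06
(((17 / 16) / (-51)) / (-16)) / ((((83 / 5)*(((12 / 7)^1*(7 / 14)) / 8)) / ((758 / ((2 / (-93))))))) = -411215 / 15936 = -25.80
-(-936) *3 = 2808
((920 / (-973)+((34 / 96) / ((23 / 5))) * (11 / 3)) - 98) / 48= -2.06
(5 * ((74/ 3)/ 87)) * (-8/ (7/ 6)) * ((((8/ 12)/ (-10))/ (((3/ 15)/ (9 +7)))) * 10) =947200/ 1827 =518.45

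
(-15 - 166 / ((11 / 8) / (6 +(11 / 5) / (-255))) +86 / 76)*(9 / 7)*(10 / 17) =-557.54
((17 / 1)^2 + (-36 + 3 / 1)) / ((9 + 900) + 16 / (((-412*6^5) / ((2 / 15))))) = 384445440 / 1365081659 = 0.28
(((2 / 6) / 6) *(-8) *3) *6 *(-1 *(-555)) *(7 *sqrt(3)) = -31080 *sqrt(3) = -53832.14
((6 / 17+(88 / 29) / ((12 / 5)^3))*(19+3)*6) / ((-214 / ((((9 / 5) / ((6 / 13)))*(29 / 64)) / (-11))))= 792467 / 13969920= 0.06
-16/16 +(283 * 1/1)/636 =-353/636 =-0.56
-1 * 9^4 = -6561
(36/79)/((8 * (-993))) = -3/52298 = -0.00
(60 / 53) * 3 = 180 / 53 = 3.40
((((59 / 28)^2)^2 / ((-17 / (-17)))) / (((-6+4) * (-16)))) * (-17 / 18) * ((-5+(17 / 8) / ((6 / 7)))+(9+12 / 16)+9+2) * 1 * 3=-25749392125 / 809238528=-31.82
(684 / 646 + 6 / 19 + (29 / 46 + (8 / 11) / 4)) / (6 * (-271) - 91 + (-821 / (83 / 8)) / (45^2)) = -60072862275 / 47166791917234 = -0.00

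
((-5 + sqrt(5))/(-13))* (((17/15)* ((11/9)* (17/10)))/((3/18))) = 3179/585 -3179* sqrt(5)/2925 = 3.00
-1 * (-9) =9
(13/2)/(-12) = -13/24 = -0.54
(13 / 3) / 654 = 13 / 1962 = 0.01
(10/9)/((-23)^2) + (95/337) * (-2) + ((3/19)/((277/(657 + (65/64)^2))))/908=-17627489858228293/31405611128537088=-0.56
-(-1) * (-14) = -14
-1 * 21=-21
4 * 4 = 16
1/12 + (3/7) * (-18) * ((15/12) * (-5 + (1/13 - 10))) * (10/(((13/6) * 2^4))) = 295229/7098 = 41.59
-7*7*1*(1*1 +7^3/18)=-982.72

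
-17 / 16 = -1.06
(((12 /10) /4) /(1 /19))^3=185.19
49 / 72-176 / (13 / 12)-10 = -160787 / 936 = -171.78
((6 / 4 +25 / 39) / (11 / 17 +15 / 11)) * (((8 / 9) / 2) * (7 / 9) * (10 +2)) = 218603 / 49491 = 4.42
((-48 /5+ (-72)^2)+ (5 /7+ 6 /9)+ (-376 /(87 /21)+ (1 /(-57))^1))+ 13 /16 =4707839347 /925680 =5085.82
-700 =-700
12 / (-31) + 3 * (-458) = -42606 / 31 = -1374.39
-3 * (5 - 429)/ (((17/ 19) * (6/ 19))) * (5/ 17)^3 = 9566500/ 83521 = 114.54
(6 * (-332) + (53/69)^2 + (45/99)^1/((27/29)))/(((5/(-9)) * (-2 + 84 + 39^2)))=2.24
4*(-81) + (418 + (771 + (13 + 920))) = 1798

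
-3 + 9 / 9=-2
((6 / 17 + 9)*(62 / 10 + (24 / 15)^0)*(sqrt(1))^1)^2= 32764176 / 7225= 4534.83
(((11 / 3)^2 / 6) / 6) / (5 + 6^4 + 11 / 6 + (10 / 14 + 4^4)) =847 / 3537054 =0.00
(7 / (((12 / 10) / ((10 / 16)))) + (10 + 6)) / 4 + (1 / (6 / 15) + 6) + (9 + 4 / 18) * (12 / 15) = 59873 / 2880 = 20.79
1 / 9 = 0.11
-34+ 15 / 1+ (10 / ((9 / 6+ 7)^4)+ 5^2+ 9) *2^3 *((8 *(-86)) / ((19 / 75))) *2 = -1477491.72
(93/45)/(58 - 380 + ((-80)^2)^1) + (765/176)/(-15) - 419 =-3363942347/8022960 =-419.29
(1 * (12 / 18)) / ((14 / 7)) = 1 / 3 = 0.33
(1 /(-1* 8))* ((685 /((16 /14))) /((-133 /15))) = 8.45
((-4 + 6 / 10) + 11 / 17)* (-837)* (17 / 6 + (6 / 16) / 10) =22491027 / 3400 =6615.01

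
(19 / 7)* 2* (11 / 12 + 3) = 893 / 42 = 21.26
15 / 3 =5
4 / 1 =4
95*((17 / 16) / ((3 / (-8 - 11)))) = -30685 / 48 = -639.27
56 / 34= 28 / 17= 1.65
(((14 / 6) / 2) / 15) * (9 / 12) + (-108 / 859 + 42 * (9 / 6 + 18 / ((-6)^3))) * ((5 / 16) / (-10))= -1481971 / 824640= -1.80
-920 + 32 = -888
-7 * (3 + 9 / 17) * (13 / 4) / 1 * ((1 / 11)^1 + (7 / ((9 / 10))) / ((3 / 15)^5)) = -1094847845 / 561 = -1951600.44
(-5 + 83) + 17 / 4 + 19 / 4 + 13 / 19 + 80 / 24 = 5188 / 57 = 91.02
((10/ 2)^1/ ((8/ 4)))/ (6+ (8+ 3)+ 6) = 5/ 46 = 0.11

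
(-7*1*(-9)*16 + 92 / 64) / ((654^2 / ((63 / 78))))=113057 / 59309952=0.00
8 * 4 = 32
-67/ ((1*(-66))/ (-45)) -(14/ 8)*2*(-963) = 36573/ 11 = 3324.82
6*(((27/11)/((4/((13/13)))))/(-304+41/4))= -162/12925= -0.01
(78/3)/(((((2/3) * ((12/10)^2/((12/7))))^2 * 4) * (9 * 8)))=8125/28224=0.29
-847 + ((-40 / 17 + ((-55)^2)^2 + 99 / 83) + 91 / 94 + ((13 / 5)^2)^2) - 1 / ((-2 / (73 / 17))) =379243117376087 / 41448125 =9149825.65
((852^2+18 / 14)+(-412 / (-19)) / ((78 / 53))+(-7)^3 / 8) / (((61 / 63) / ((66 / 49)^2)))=98405300475801 / 72351734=1360095.95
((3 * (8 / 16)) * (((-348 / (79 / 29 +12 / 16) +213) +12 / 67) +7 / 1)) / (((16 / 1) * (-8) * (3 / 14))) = -1417675 / 216008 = -6.56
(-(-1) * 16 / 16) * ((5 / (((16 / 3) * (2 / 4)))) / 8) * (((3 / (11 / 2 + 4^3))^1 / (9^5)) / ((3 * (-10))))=-1 / 175099968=-0.00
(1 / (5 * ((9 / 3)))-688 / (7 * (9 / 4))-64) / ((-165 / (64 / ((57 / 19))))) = 2169536 / 155925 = 13.91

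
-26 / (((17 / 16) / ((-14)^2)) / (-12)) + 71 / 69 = 67513015 / 1173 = 57555.85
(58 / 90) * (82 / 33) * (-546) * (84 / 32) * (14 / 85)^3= -1039143196 / 101330625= -10.25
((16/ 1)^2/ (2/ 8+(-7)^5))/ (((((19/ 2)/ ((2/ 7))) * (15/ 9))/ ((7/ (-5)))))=4096/ 10644275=0.00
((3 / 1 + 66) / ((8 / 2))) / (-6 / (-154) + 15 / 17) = 30107 / 1608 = 18.72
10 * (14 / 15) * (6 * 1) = 56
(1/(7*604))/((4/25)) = 25/16912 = 0.00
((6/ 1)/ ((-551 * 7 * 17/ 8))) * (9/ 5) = -432/ 327845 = -0.00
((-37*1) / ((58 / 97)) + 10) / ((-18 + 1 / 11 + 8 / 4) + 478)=-1947 / 17342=-0.11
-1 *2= -2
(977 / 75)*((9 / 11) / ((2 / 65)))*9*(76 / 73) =13031226 / 4015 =3245.64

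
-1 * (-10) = 10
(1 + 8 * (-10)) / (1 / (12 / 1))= -948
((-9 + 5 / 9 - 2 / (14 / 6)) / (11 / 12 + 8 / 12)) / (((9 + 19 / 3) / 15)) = -17580 / 3059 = -5.75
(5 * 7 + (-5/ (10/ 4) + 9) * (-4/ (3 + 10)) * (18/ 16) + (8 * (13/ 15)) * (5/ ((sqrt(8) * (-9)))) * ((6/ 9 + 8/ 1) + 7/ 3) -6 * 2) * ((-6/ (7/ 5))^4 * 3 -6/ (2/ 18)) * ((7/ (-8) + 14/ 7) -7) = -28921100085/ 249704 + 286307879 * sqrt(2)/ 4802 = -31502.40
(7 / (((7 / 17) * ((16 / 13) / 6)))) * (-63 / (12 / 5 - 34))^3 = 20722645125 / 31554496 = 656.73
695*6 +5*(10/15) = 12520/3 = 4173.33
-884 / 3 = -294.67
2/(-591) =-0.00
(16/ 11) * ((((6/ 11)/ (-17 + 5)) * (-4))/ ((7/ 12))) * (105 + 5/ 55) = 443904/ 9317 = 47.64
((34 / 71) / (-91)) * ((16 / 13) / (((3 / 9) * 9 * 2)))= -272 / 251979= -0.00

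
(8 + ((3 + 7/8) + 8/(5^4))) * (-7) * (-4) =416073/1250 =332.86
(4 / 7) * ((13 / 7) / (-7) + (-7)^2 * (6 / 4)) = 14354 / 343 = 41.85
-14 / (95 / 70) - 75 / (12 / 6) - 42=-3413 / 38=-89.82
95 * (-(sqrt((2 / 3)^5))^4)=-97280 / 59049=-1.65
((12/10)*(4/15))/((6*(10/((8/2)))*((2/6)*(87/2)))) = 16/10875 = 0.00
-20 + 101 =81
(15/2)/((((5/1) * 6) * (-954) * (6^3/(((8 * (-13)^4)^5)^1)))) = -9730541452738969312666112/12879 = -755535480451818410797.90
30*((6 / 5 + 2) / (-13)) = -96 / 13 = -7.38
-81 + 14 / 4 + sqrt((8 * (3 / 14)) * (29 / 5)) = -155 / 2 + 2 * sqrt(3045) / 35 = -74.35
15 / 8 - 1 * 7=-5.12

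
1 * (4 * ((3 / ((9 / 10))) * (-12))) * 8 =-1280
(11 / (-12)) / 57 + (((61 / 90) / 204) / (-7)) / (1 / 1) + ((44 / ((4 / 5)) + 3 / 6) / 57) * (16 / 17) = 115649 / 128520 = 0.90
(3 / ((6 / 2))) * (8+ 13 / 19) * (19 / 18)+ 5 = 14.17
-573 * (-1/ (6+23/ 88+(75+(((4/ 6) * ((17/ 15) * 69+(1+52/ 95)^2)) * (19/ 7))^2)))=5017219515000/ 186940081719967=0.03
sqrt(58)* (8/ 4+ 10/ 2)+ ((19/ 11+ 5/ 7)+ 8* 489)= 7* sqrt(58)+ 301412/ 77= 3967.75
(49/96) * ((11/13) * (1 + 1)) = 539/624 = 0.86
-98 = -98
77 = 77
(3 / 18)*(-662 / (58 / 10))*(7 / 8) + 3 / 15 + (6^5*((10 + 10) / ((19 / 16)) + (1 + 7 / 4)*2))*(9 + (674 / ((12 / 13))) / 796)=22670199664751 / 13157880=1722937.10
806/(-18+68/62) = -12493/262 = -47.68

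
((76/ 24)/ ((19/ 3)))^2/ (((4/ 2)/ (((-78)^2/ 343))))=1521/ 686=2.22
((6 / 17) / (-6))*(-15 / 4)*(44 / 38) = 165 / 646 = 0.26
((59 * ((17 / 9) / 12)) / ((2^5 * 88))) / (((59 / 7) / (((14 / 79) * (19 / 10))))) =15827 / 120130560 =0.00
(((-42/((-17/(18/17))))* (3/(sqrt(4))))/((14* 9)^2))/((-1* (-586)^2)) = -1/1389380216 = -0.00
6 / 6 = 1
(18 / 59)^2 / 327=0.00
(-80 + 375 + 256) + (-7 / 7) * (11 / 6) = 3295 / 6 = 549.17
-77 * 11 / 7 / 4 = -121 / 4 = -30.25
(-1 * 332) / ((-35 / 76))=25232 / 35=720.91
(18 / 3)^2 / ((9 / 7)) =28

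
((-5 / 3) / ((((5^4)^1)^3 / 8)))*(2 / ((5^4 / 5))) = -0.00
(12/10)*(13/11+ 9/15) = 588/275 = 2.14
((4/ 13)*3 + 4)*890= 56960/ 13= 4381.54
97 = 97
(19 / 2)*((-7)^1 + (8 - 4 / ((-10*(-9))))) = 817 / 90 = 9.08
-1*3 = -3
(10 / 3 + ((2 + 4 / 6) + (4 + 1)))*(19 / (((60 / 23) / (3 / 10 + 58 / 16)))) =754699 / 2400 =314.46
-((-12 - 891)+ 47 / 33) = 901.58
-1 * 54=-54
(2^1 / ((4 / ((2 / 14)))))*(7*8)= 4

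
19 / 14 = 1.36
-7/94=-0.07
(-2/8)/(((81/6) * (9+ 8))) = -1/918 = -0.00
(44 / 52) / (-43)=-0.02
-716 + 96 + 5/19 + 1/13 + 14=-149598/247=-605.66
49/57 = 0.86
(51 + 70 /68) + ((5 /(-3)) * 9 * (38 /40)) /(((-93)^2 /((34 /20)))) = 101995049 /1960440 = 52.03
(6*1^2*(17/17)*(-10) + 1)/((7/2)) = -118/7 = -16.86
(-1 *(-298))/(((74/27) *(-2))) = -4023/74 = -54.36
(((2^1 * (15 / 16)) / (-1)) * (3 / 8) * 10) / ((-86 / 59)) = 13275 / 2752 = 4.82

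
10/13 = 0.77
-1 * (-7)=7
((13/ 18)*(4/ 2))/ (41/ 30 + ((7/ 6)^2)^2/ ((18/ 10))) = 84240/ 139729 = 0.60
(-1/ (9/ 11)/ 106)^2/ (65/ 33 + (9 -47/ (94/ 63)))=-1331/ 205534530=-0.00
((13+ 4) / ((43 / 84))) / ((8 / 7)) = 2499 / 86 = 29.06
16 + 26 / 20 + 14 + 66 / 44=164 / 5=32.80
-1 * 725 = -725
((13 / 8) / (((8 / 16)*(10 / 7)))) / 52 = 7 / 160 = 0.04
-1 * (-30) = 30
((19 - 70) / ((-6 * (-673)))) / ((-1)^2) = -17 / 1346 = -0.01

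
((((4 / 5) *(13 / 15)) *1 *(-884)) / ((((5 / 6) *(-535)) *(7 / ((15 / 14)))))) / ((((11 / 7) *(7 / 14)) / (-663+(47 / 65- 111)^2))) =79281007968 / 25746875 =3079.25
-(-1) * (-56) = -56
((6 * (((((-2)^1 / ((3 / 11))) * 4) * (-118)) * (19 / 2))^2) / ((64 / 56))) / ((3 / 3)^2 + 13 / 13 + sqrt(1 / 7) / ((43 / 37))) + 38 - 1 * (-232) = 440838590591582 / 151209 - 27094728141712 * sqrt(7) / 151209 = 2441340648.29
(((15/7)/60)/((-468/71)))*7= -71/1872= -0.04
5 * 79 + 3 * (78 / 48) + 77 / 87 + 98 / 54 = 2521729 / 6264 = 402.57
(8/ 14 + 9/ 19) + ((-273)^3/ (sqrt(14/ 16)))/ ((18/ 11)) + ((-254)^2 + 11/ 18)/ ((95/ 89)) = 723501787/ 11970 - 3552549 * sqrt(14) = -13231978.28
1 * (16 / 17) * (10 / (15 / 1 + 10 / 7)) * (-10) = -2240 / 391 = -5.73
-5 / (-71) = 5 / 71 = 0.07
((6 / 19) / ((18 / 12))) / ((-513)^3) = -4 / 2565108243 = -0.00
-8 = -8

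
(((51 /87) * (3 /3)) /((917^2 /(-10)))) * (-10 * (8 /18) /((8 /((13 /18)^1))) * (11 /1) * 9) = 60775 /219472029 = 0.00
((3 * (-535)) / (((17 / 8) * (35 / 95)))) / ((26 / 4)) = -487920 / 1547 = -315.40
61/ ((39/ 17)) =26.59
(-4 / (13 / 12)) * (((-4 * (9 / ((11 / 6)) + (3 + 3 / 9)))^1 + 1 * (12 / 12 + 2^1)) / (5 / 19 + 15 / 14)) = 4209184 / 50765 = 82.92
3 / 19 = 0.16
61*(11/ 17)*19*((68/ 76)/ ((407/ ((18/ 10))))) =549/ 185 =2.97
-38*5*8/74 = -760/37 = -20.54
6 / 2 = 3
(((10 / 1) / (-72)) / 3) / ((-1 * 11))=5 / 1188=0.00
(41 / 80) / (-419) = -41 / 33520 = -0.00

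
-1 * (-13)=13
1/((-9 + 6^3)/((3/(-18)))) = -1/1242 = -0.00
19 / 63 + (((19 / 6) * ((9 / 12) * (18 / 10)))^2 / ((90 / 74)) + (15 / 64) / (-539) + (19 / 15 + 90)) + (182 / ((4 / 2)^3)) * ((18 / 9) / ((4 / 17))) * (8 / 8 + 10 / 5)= 6662552047 / 9702000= 686.72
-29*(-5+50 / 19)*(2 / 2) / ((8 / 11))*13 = 186615 / 152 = 1227.73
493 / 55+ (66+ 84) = 8743 / 55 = 158.96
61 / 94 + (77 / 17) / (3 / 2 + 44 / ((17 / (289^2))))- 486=-335324427601 / 690890506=-485.35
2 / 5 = 0.40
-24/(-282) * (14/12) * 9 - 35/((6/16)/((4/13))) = -27.82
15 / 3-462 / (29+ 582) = 2593 / 611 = 4.24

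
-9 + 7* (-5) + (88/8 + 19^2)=328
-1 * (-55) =55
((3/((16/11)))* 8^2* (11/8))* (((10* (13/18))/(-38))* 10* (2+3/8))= -39325/48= -819.27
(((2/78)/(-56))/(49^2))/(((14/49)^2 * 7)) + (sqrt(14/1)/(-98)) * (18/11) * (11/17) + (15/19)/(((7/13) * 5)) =16694477/56932512 - 9 * sqrt(14)/833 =0.25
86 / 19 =4.53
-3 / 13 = -0.23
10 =10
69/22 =3.14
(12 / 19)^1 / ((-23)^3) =-12 / 231173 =-0.00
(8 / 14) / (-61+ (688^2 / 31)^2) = 3844 / 1568381386005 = 0.00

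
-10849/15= -723.27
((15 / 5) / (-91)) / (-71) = 3 / 6461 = 0.00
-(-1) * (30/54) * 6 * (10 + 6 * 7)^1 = 520/3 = 173.33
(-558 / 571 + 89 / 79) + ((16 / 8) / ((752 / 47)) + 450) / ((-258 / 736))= -1283.93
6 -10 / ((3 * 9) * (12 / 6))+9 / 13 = 2284 / 351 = 6.51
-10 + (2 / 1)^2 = -6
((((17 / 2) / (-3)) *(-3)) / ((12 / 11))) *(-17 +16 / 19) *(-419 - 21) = 3157495 / 57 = 55394.65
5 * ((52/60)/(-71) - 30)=-31963/213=-150.06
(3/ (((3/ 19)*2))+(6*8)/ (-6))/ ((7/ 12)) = 18/ 7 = 2.57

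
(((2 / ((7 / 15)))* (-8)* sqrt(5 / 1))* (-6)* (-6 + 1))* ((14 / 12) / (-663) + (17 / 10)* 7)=-27365.42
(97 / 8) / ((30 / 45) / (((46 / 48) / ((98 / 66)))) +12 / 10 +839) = 0.01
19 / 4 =4.75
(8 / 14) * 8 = 32 / 7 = 4.57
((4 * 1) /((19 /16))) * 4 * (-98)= -25088 /19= -1320.42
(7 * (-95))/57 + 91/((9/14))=1169/9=129.89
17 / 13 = 1.31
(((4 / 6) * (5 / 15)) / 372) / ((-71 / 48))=-8 / 19809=-0.00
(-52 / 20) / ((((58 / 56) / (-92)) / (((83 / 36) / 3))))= 177.49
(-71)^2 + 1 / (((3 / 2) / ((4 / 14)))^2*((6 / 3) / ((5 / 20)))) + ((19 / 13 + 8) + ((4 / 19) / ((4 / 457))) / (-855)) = 5806917789 / 1149785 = 5050.44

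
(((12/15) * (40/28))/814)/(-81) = -4/230769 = -0.00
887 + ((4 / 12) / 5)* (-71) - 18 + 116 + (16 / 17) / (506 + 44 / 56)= 39411696 / 40205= 980.27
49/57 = 0.86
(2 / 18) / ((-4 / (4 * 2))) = -2 / 9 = -0.22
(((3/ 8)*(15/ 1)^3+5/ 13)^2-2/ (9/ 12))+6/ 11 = 572076426305/ 356928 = 1602778.23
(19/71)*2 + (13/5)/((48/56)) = 7601/2130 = 3.57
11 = 11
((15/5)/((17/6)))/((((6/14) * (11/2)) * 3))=28/187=0.15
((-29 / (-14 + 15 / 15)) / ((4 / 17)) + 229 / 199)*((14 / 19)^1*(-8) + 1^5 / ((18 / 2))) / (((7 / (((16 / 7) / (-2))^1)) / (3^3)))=652829010 / 2408497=271.05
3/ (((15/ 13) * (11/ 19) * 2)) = 247/ 110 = 2.25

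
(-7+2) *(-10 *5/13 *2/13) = 500/169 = 2.96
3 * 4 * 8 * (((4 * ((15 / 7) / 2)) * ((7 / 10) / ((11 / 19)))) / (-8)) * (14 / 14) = -684 / 11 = -62.18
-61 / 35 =-1.74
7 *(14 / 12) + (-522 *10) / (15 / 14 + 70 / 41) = -123445 / 66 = -1870.38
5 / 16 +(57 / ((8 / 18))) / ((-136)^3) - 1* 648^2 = -4224997001089 / 10061824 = -419903.69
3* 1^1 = 3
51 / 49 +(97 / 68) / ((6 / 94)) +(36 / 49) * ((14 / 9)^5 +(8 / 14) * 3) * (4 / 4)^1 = 4795920487 / 153028764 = 31.34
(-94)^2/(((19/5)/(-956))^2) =201888462400/361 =559247818.28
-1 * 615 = -615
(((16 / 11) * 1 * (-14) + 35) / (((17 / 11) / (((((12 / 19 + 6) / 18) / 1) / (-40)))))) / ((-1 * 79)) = 1127 / 1020680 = 0.00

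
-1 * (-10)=10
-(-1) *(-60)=-60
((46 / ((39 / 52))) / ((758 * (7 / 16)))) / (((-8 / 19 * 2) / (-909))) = 529644 / 2653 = 199.64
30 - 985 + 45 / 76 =-72535 / 76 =-954.41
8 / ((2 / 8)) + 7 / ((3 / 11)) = 173 / 3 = 57.67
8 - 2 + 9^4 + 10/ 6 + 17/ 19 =374465/ 57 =6569.56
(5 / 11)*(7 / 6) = 35 / 66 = 0.53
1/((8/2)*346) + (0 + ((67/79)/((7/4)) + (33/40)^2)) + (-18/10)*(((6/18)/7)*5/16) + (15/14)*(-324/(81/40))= -3723751937/21867200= -170.29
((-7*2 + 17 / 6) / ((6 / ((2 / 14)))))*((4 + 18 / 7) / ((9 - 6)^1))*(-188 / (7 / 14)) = 289708 / 1323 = 218.98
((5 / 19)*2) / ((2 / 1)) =5 / 19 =0.26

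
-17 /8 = -2.12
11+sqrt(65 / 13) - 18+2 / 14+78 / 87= -1210 / 203+sqrt(5)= -3.72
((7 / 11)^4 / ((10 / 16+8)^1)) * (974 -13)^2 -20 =17718786788 / 1010229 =17539.38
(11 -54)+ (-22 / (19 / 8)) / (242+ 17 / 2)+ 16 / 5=-1896041 / 47595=-39.84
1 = 1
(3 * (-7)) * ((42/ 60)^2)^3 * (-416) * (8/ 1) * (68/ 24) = 364006006/ 15625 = 23296.38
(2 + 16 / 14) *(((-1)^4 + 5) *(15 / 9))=220 / 7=31.43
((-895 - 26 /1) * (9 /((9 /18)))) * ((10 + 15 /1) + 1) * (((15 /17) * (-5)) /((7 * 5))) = 6465420 /119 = 54331.26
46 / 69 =2 / 3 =0.67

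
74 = 74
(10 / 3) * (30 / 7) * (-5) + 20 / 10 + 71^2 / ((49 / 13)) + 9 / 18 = 124311 / 98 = 1268.48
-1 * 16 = -16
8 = 8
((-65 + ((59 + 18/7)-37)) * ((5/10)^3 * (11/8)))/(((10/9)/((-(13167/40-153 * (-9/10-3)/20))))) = 2245.17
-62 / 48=-31 / 24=-1.29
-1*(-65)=65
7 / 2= 3.50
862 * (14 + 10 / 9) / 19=117232 / 171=685.57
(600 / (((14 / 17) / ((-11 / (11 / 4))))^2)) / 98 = 346800 / 2401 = 144.44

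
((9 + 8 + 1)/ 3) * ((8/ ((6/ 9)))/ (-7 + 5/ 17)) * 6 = -1224/ 19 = -64.42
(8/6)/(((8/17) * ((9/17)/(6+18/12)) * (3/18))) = 1445/6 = 240.83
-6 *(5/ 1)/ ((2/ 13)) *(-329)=64155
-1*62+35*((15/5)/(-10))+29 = -43.50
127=127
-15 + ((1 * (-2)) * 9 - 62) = -95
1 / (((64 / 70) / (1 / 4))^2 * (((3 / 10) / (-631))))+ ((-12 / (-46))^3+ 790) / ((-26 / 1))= -187.65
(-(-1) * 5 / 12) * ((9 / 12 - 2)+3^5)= 4835 / 48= 100.73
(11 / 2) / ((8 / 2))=11 / 8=1.38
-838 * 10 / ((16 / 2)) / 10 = -419 / 4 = -104.75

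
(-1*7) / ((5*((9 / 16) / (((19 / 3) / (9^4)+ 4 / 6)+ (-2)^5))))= 13814416 / 177147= 77.98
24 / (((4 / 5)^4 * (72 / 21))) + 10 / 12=13765 / 768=17.92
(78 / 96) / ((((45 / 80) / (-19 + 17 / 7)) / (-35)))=7540 / 9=837.78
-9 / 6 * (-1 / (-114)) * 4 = -0.05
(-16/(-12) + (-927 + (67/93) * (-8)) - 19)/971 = -0.98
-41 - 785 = -826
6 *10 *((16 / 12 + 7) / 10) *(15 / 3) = 250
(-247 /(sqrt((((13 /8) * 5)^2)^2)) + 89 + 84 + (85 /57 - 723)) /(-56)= 1461491 /148200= 9.86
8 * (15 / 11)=120 / 11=10.91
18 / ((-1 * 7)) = -18 / 7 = -2.57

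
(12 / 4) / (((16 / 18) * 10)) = 27 / 80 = 0.34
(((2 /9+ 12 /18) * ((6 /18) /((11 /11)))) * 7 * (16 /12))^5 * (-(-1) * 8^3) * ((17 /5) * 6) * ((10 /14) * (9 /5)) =1402461440966656 /645700815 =2171998.87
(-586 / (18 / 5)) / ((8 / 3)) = -61.04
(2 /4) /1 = 1 /2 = 0.50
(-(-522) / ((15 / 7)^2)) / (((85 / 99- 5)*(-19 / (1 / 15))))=46893 / 486875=0.10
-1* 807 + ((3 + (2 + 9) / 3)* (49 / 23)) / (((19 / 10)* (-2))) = -1062877 / 1311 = -810.74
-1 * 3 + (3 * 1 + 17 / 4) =17 / 4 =4.25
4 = 4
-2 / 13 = -0.15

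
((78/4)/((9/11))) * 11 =1573/6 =262.17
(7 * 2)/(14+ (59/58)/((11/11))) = 812/871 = 0.93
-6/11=-0.55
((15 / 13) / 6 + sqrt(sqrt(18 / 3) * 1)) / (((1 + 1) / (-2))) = -1.76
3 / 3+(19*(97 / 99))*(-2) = -3587 / 99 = -36.23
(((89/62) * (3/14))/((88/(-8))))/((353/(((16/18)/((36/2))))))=-89/22750497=-0.00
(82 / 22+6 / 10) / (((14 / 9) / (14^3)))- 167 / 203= 7632.49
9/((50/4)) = 18/25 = 0.72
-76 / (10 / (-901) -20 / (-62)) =-530689 / 2175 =-243.99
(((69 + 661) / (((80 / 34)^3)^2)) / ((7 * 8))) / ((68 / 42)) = 310948683 / 6553600000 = 0.05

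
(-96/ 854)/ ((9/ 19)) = -0.24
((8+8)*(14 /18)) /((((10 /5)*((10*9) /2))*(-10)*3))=-0.00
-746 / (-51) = 746 / 51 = 14.63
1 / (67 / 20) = 20 / 67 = 0.30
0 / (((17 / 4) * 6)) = 0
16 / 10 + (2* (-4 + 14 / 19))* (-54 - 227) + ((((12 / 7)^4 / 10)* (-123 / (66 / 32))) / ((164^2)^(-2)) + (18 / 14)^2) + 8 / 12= -56089174724495063 / 1505427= -37257983764.40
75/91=0.82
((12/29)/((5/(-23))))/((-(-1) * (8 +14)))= -138/1595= -0.09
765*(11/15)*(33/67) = 18513/67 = 276.31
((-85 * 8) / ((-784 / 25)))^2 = 470.18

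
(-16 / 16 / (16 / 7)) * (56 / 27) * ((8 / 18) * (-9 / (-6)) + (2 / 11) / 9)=-1666 / 2673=-0.62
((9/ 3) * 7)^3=9261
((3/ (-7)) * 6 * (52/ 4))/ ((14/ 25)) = -2925/ 49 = -59.69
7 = 7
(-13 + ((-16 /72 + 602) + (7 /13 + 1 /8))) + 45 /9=594.44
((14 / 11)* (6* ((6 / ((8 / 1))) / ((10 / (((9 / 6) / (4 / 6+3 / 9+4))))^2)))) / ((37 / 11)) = 567 / 370000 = 0.00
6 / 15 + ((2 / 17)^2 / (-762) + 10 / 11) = 7927738 / 6055995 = 1.31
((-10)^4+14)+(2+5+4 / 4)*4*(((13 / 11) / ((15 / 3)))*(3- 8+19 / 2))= 552642 / 55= 10048.04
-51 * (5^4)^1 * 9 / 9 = -31875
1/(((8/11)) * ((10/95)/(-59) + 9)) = 1121/7336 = 0.15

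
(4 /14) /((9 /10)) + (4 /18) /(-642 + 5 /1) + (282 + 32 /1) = 200220 /637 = 314.32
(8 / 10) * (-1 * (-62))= 248 / 5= 49.60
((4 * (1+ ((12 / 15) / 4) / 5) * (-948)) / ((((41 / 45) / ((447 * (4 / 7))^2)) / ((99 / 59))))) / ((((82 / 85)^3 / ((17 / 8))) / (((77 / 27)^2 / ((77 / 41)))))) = -138253230047704200 / 28464373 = -4857062196.58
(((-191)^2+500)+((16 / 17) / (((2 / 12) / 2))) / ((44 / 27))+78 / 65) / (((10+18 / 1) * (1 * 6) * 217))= 235271 / 231880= 1.01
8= 8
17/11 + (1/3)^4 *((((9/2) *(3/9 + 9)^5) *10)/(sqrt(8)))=17/11 + 21512960 *sqrt(2)/2187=13912.80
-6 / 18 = -1 / 3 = -0.33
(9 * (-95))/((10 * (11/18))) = -1539/11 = -139.91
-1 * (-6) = 6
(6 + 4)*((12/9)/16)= 5/6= 0.83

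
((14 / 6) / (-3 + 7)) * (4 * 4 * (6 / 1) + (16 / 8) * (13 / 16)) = 5467 / 96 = 56.95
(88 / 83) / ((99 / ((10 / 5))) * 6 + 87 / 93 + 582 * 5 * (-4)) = -62 / 663253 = -0.00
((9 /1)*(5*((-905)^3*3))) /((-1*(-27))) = -3706088125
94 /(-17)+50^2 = 42406 /17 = 2494.47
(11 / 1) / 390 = 11 / 390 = 0.03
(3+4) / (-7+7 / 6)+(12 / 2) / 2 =9 / 5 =1.80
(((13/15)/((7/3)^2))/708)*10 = 13/5782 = 0.00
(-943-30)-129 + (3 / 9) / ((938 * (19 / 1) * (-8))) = -471356257 / 427728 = -1102.00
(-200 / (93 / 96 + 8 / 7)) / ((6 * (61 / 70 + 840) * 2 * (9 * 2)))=-392000 / 751713831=-0.00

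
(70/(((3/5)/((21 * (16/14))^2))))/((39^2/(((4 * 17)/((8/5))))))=952000/507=1877.71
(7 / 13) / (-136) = -7 / 1768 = -0.00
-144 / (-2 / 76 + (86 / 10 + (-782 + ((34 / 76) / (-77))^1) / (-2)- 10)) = -4213440 / 11399011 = -0.37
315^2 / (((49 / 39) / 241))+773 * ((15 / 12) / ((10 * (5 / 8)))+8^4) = 110996688 / 5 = 22199337.60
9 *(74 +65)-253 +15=1013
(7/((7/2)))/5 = 2/5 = 0.40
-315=-315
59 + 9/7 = 422/7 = 60.29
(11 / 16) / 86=11 / 1376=0.01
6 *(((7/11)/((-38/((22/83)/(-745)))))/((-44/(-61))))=1281/25847030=0.00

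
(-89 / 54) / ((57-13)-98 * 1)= 89 / 2916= 0.03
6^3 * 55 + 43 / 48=570283 / 48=11880.90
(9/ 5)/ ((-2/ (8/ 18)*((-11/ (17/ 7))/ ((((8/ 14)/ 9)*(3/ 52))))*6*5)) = 17/ 1576575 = 0.00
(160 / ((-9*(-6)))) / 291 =80 / 7857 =0.01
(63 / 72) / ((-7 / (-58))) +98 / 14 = 57 / 4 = 14.25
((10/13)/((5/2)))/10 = 2/65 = 0.03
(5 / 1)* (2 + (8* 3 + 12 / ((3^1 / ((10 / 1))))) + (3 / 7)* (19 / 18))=13955 / 42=332.26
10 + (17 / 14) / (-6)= 823 / 84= 9.80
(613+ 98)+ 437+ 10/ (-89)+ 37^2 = 224003/ 89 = 2516.89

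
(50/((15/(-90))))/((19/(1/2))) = -7.89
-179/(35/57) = -291.51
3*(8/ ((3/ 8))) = 64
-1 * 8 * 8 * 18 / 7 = -1152 / 7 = -164.57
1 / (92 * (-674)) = -1 / 62008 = -0.00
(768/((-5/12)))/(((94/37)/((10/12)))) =-28416/47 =-604.60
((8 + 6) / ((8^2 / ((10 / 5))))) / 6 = 7 / 96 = 0.07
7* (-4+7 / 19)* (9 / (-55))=4347 / 1045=4.16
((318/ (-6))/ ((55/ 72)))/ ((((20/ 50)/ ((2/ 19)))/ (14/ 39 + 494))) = -24524160/ 2717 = -9026.19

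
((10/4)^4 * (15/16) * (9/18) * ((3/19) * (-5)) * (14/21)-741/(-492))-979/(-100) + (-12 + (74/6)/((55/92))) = 1692840197/164524800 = 10.29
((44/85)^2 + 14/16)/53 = 66063/3063400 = 0.02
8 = 8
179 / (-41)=-4.37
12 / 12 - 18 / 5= -13 / 5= -2.60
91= 91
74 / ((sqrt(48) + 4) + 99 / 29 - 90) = -5139670 / 5695657 - 248936 * sqrt(3) / 5695657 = -0.98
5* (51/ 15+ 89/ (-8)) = -309/ 8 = -38.62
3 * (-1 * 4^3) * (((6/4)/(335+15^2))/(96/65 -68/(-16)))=-936/10423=-0.09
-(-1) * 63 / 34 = 63 / 34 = 1.85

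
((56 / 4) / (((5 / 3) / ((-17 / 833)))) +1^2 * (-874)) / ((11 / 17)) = -520132 / 385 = -1350.99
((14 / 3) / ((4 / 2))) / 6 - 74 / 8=-319 / 36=-8.86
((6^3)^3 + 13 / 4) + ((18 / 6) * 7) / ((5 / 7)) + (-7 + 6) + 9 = 201554733 / 20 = 10077736.65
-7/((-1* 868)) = 1/124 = 0.01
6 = 6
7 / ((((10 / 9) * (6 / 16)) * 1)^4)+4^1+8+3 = 154527 / 625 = 247.24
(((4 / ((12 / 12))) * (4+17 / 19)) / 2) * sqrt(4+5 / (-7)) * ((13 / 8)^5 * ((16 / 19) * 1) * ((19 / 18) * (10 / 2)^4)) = 7193801875 * sqrt(161) / 817152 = 111703.96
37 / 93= 0.40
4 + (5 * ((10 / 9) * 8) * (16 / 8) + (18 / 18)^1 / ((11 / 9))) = 9277 / 99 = 93.71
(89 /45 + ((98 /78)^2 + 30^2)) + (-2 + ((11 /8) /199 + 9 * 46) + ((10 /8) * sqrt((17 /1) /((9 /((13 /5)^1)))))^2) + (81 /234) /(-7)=1323.19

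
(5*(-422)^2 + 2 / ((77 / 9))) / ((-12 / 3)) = -34281179 / 154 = -222605.06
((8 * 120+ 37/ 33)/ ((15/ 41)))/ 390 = 1300397/ 193050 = 6.74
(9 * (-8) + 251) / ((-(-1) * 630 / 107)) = 19153 / 630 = 30.40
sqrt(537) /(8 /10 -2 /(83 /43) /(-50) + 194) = 2075 * sqrt(537) /404253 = 0.12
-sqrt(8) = -2* sqrt(2) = -2.83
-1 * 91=-91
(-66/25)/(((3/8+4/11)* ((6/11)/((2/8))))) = -2662/1625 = -1.64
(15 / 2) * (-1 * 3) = -45 / 2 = -22.50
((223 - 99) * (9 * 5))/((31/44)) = 7920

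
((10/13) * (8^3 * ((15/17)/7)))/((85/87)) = 1336320/26299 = 50.81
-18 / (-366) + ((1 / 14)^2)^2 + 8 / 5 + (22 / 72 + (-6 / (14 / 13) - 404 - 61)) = -49416527243 / 105451920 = -468.62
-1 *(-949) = 949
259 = 259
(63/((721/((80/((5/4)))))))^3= 191102976/1092727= 174.89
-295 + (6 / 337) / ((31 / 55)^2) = -95519665 / 323857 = -294.94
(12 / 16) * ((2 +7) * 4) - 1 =26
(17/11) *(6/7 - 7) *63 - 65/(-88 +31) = -374288/627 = -596.95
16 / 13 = 1.23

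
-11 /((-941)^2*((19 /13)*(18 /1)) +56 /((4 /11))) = -143 /302836504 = -0.00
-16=-16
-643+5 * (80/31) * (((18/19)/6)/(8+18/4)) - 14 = -386877/589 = -656.84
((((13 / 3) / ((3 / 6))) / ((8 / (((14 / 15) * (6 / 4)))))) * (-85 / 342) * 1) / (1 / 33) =-17017 / 1368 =-12.44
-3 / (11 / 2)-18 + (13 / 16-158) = -30929 / 176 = -175.73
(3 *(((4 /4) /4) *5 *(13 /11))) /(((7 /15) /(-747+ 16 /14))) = -15271425 /2156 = -7083.22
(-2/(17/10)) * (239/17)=-4780/289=-16.54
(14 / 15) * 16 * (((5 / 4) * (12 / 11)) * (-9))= -2016 / 11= -183.27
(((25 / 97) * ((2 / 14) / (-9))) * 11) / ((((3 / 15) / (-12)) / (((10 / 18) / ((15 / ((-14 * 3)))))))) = -11000 / 2619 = -4.20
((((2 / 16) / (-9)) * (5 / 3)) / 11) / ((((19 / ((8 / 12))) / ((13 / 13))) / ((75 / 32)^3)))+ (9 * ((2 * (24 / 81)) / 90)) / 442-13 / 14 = -5317130882051 / 5721109954560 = -0.93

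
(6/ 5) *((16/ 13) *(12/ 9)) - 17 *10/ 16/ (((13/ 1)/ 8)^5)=1915008/ 1856465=1.03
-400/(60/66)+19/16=-7021/16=-438.81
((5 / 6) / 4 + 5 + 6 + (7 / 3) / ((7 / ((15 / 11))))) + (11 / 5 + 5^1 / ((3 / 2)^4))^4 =114.91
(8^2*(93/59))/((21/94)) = 186496/413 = 451.56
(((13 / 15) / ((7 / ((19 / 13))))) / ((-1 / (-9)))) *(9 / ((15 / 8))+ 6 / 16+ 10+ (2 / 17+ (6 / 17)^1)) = 606423 / 23800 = 25.48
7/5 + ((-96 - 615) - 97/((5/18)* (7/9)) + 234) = -6472/7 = -924.57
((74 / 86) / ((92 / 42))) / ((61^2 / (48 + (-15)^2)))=212121 / 7360138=0.03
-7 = -7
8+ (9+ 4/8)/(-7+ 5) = 13/4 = 3.25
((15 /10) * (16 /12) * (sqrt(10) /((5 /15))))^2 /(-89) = -360 /89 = -4.04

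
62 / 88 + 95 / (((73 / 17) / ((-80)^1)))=-5682537 / 3212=-1769.16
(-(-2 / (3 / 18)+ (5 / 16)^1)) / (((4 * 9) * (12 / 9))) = 187 / 768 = 0.24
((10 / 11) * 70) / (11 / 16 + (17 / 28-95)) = -15680 / 23089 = -0.68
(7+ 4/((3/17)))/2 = 89/6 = 14.83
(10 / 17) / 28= 5 / 238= 0.02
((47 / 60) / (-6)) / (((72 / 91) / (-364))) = 60.06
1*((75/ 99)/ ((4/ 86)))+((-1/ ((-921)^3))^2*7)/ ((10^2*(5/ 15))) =3644968171452034083827/ 223784092386822557700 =16.29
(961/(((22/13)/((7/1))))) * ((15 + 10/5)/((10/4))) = 1486667/55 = 27030.31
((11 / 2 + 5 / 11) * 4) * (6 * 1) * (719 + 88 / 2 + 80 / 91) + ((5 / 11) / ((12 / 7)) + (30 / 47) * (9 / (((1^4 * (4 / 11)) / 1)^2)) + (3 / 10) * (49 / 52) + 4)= 308289382277 / 2822820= 109213.26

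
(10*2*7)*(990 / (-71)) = -138600 / 71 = -1952.11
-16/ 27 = -0.59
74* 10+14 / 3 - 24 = 720.67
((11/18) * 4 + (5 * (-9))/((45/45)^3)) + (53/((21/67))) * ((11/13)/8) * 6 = 212137/3276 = 64.75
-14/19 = -0.74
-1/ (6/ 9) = -3/ 2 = -1.50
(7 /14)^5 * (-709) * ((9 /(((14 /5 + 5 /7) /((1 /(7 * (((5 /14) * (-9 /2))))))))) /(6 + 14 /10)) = 24815 /36408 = 0.68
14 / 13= 1.08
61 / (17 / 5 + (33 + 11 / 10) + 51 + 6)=122 / 189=0.65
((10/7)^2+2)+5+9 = 884/49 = 18.04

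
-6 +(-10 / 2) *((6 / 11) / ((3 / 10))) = -166 / 11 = -15.09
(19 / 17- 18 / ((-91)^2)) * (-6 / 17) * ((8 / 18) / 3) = -1256264 / 21538881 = -0.06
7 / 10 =0.70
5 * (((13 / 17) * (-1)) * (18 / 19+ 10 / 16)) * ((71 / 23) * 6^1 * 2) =-3308955 / 14858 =-222.71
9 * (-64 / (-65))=576 / 65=8.86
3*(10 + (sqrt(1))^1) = 33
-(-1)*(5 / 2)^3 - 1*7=69 / 8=8.62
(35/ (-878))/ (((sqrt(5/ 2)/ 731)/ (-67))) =342839 * sqrt(10)/ 878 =1234.80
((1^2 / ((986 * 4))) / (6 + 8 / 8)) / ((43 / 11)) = 11 / 1187144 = 0.00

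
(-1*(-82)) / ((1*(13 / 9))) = 738 / 13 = 56.77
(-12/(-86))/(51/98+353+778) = 196/1589409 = 0.00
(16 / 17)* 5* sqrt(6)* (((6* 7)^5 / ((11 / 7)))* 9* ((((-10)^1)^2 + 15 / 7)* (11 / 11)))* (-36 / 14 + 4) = 8737642368000* sqrt(6) / 17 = 1258986197442.57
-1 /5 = -0.20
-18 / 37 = -0.49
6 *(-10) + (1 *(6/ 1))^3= 156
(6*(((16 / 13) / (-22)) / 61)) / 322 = -24 / 1404403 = -0.00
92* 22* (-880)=-1781120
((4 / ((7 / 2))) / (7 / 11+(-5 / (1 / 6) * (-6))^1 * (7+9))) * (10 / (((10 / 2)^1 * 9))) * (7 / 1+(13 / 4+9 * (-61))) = -94820 / 1996281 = -0.05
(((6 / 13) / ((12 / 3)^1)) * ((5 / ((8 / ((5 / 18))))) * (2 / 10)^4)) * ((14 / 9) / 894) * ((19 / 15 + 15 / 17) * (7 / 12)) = 6713 / 96020964000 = 0.00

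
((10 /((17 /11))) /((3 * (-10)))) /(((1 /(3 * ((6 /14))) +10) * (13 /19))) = -627 /21437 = -0.03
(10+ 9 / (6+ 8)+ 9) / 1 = 275 / 14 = 19.64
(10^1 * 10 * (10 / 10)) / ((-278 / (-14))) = 700 / 139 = 5.04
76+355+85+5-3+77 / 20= 10437 / 20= 521.85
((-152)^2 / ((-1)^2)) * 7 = 161728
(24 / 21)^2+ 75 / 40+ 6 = 3599 / 392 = 9.18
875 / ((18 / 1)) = 875 / 18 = 48.61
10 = 10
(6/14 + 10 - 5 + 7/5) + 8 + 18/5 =129/7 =18.43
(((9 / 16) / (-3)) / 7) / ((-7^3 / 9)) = 27 / 38416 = 0.00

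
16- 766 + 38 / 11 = -8212 / 11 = -746.55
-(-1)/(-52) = -1/52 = -0.02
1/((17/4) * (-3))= -4/51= -0.08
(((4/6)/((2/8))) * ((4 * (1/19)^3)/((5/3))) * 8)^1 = 256/34295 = 0.01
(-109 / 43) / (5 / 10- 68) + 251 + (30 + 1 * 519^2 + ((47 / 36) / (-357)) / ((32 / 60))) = 269642.03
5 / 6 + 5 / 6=5 / 3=1.67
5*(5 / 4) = 6.25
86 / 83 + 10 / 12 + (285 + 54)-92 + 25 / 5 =126427 / 498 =253.87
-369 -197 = -566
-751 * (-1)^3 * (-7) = -5257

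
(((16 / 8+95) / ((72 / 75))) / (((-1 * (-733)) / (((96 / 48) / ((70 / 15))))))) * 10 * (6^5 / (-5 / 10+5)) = 5238000 / 5131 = 1020.85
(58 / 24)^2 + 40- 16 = 4297 / 144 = 29.84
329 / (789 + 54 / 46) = 7567 / 18174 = 0.42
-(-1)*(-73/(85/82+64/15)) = -89790/6523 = -13.77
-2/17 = -0.12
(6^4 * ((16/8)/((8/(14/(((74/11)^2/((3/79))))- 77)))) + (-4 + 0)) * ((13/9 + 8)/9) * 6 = -458689258700/2920077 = -157081.22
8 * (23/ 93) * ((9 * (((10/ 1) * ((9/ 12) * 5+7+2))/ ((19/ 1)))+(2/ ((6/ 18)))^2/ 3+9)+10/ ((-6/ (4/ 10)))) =846676/ 5301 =159.72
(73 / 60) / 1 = 73 / 60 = 1.22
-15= -15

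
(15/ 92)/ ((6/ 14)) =35/ 92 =0.38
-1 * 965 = -965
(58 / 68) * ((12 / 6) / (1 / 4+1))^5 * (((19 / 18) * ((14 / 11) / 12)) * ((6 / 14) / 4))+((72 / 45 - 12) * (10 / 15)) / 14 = -14282932 / 36815625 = -0.39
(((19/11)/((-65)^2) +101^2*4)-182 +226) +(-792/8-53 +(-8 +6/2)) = 40691.00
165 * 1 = 165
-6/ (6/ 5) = -5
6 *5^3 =750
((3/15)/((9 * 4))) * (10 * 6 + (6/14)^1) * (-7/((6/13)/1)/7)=-611/840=-0.73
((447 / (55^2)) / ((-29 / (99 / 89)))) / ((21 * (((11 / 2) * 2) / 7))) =-1341 / 7807525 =-0.00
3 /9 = 0.33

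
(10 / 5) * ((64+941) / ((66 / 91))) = 30485 / 11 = 2771.36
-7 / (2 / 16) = -56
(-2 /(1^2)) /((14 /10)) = -1.43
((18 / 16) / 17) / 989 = 9 / 134504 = 0.00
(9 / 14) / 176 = 9 / 2464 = 0.00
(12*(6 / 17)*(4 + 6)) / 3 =240 / 17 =14.12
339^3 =38958219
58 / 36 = 29 / 18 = 1.61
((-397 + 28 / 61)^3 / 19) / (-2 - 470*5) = 4717723554423 / 3381108976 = 1395.32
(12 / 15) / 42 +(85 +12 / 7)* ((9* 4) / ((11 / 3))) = 983362 / 1155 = 851.40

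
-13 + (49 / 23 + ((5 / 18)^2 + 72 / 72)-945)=-7115113 / 7452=-954.79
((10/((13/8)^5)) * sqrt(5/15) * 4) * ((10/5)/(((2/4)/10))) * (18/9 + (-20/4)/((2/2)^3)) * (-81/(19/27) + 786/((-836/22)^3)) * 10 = 413980557312000 * sqrt(3)/2546698687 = 281554.85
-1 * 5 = -5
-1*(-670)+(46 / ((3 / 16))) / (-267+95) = 86246 / 129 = 668.57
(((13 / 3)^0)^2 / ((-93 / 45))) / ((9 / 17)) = -85 / 93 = -0.91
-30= -30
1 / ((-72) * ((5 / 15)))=-1 / 24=-0.04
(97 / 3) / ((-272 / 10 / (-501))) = 80995 / 136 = 595.55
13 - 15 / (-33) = 148 / 11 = 13.45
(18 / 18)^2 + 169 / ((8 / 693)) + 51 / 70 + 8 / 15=14641.89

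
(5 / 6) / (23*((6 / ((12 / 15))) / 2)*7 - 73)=10 / 6369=0.00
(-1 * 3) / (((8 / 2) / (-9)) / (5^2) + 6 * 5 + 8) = -675 / 8546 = -0.08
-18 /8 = -9 /4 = -2.25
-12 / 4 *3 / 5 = -9 / 5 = -1.80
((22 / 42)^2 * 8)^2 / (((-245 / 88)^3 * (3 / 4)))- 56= -483044621026312 / 8580185688375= -56.30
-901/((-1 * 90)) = 901/90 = 10.01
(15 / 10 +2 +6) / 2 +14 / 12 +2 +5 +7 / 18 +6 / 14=3461 / 252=13.73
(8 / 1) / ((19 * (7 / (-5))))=-40 / 133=-0.30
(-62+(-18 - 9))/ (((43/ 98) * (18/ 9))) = -4361/ 43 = -101.42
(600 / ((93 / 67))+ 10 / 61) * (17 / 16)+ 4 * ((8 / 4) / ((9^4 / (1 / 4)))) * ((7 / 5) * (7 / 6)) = 684037643297 / 1488822120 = 459.45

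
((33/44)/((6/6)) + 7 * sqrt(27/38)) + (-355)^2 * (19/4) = 21 * sqrt(114)/38 + 1197239/2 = 598625.40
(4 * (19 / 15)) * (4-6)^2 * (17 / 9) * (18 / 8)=1292 / 15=86.13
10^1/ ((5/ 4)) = 8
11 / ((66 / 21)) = 7 / 2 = 3.50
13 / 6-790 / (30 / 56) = -2945 / 2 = -1472.50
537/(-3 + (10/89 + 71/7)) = 334551/4520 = 74.02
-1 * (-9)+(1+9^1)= 19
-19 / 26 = -0.73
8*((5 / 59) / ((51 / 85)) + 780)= 1104680 / 177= 6241.13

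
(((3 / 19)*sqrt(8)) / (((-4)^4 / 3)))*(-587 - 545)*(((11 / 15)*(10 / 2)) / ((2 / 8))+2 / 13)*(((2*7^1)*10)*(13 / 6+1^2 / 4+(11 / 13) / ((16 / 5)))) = -4789037785*sqrt(2) / 205504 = -32956.64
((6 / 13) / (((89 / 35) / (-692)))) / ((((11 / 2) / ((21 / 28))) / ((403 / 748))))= -1689345 / 183073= -9.23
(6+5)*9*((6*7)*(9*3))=112266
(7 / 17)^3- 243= -1193516 / 4913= -242.93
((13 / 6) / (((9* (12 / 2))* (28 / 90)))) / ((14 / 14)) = 65 / 504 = 0.13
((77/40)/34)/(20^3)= 77/10880000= 0.00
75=75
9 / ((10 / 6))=27 / 5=5.40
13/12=1.08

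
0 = 0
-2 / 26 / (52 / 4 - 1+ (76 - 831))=1 / 9659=0.00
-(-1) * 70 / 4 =35 / 2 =17.50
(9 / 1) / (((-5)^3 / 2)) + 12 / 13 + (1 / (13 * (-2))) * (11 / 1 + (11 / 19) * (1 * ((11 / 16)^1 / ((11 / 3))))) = 347603 / 988000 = 0.35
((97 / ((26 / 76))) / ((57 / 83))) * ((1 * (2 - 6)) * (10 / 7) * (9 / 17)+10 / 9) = -33009100 / 41769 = -790.28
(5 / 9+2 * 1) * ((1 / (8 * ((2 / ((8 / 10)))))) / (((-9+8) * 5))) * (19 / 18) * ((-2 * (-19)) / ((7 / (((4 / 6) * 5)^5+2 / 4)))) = -60.34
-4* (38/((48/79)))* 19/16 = -28519/96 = -297.07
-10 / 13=-0.77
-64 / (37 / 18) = -1152 / 37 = -31.14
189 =189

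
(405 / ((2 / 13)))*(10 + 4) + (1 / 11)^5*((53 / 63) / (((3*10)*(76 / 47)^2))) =64796094490444277 / 1758135788640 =36855.00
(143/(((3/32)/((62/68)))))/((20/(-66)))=-390104/85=-4589.46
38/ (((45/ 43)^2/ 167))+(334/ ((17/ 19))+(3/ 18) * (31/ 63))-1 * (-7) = 2975955727/ 481950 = 6174.82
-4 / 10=-2 / 5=-0.40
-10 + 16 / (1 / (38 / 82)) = -106 / 41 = -2.59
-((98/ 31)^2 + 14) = -23058/ 961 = -23.99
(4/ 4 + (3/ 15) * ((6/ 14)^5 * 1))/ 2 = 42139/ 84035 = 0.50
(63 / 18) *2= 7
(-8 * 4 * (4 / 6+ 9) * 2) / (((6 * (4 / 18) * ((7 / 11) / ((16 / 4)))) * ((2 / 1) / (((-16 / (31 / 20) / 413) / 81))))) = 3266560 / 7259301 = 0.45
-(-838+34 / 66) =27637 / 33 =837.48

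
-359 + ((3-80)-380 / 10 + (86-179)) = -567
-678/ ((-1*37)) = 18.32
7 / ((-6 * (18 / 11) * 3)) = -77 / 324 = -0.24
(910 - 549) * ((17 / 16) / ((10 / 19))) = 116603 / 160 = 728.77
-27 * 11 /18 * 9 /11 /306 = -3 /68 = -0.04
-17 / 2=-8.50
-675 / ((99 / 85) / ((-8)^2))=-408000 / 11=-37090.91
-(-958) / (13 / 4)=3832 / 13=294.77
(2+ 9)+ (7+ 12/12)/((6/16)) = 97/3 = 32.33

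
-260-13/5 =-1313/5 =-262.60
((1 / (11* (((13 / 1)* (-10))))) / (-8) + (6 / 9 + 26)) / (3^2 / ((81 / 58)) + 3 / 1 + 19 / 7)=19219263 / 8763040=2.19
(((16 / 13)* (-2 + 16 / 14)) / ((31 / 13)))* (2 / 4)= -48 / 217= -0.22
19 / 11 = 1.73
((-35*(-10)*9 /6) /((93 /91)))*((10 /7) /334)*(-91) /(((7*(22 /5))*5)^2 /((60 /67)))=-0.01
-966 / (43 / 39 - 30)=234 / 7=33.43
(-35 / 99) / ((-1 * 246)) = 35 / 24354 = 0.00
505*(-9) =-4545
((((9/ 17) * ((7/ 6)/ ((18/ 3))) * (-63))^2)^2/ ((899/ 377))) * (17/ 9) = 54633019077/ 38989568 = 1401.22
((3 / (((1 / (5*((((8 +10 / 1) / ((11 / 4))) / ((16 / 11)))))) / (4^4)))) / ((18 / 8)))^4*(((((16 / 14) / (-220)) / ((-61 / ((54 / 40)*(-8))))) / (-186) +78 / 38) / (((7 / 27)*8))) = 66675543510193746739200 / 19365731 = 3442965489409810.90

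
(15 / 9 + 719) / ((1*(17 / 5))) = 10810 / 51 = 211.96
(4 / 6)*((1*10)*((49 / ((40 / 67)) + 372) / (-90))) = -18163 / 540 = -33.64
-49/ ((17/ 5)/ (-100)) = 24500/ 17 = 1441.18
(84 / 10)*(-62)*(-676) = 1760304 / 5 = 352060.80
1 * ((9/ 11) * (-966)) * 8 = -69552/ 11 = -6322.91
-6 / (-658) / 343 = 3 / 112847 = 0.00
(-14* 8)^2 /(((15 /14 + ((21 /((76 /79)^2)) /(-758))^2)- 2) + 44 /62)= -52178135900674588672 /906786095433583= -57541.84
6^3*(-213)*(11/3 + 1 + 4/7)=-1686960/7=-240994.29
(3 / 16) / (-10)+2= 317 / 160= 1.98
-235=-235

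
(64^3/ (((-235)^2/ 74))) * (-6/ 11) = -116391936/ 607475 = -191.60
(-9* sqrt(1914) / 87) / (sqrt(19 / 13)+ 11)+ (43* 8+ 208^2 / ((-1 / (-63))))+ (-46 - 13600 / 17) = 2725129.63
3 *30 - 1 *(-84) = 174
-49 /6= -8.17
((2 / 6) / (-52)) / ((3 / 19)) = -19 / 468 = -0.04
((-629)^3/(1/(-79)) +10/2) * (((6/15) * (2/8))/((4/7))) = 17202322319/5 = 3440464463.80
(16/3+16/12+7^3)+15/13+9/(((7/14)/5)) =17192/39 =440.82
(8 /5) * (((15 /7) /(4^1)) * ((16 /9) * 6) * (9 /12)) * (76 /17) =3648 /119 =30.66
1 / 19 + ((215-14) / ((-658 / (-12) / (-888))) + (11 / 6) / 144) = -17580001031 / 5400864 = -3255.03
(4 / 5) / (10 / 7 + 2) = 7 / 30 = 0.23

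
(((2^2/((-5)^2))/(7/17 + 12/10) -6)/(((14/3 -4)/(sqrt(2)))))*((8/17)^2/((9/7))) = -905408*sqrt(2)/593895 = -2.16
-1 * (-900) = 900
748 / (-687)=-748 / 687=-1.09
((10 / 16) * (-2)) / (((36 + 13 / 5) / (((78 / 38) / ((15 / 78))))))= -2535 / 7334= -0.35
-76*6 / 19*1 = -24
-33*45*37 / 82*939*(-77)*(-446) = -885909498705 / 41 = -21607548748.90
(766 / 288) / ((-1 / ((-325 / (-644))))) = -124475 / 92736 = -1.34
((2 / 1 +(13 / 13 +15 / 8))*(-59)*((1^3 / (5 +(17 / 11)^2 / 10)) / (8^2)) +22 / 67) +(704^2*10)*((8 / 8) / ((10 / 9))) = 161659801513815 / 36242176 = 4460543.47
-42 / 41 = -1.02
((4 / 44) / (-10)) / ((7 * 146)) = -0.00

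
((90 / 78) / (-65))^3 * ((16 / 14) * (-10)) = 2160 / 33787663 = 0.00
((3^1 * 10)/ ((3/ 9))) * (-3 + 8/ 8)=-180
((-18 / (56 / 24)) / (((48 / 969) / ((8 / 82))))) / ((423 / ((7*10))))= -4845 / 1927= -2.51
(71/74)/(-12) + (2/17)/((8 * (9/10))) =-2881/45288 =-0.06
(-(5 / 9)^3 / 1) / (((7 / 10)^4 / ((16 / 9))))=-1.27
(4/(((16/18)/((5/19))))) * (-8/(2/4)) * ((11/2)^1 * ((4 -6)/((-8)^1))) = -495/19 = -26.05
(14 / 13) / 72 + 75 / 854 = 20539 / 199836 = 0.10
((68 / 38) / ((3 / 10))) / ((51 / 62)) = 1240 / 171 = 7.25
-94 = -94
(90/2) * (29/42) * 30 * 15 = 97875/7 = 13982.14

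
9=9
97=97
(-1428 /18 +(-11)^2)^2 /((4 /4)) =15625 /9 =1736.11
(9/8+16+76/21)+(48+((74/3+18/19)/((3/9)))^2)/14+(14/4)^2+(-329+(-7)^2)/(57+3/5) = 11782861/25992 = 453.33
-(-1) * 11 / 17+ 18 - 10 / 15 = 917 / 51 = 17.98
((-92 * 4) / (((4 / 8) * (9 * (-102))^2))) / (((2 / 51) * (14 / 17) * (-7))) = 46 / 11907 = 0.00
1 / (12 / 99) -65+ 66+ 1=41 / 4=10.25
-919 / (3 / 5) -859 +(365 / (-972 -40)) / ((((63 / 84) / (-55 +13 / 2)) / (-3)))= -3735247 / 1518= -2460.64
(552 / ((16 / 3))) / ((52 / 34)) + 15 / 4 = 1857 / 26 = 71.42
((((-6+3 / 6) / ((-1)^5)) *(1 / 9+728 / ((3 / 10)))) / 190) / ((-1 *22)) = -21841 / 6840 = -3.19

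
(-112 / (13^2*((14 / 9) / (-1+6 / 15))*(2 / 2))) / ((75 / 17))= 1224 / 21125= 0.06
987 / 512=1.93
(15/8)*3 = 5.62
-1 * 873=-873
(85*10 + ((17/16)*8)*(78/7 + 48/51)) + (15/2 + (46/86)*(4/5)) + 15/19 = 54984277/57190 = 961.43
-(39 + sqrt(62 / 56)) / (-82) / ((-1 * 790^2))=-39 / 51176200 - sqrt(217) / 716466800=-0.00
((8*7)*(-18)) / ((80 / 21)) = -1323 / 5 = -264.60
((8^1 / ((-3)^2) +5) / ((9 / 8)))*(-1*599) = -253976 / 81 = -3135.51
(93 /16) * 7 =651 /16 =40.69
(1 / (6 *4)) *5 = 5 / 24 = 0.21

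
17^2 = 289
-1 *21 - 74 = -95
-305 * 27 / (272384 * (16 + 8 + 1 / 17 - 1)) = -139995 / 106774528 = -0.00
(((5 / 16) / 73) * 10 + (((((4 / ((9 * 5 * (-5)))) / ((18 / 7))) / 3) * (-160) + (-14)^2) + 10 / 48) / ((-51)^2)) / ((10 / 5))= 0.06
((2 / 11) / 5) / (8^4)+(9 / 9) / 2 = 56321 / 112640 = 0.50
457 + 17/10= 4587/10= 458.70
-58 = -58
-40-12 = -52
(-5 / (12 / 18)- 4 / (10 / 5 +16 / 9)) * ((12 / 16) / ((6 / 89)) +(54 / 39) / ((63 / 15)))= -2426649 / 24752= -98.04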